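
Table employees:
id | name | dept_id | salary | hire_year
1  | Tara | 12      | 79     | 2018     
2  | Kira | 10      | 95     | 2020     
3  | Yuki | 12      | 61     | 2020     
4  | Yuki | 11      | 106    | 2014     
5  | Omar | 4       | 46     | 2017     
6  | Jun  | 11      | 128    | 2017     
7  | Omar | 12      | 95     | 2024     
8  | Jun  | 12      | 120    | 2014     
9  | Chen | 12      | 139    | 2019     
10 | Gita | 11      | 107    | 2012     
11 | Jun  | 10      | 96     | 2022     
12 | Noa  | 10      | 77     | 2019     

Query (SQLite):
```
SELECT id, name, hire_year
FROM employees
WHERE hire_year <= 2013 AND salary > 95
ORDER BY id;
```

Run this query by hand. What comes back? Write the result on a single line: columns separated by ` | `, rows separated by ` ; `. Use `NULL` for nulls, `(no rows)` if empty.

hire_year <= 2013: ids {10}
salary > 95: ids {4, 6, 8, 9, 10, 11}
Combine with AND.

10 | Gita | 2012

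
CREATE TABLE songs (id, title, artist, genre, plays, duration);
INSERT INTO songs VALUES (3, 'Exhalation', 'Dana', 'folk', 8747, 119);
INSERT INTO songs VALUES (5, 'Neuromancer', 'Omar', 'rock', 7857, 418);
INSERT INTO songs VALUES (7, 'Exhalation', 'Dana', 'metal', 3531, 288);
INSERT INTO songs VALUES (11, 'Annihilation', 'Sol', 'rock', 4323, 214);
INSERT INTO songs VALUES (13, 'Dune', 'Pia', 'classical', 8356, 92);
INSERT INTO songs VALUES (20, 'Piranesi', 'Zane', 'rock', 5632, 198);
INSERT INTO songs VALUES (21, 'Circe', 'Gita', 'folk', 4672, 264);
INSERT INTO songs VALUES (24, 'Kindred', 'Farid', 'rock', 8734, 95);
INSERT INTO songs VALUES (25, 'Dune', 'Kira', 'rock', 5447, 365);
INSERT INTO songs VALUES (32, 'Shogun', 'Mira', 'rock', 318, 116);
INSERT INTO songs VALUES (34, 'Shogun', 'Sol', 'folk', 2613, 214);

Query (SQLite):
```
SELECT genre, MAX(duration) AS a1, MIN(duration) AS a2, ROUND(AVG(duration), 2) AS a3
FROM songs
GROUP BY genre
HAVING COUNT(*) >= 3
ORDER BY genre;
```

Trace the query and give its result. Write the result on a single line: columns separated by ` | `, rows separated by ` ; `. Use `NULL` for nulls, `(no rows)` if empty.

Group songs by genre.
Per group compute: MAX(duration), MIN(duration), ROUND(AVG(duration), 2).
HAVING: drop groups with fewer than 3 rows.
  classical: ids {13} → MAX(duration)=92, MIN(duration)=92, ROUND(AVG(duration), 2)=92
  folk: ids {3, 21, 34} → MAX(duration)=264, MIN(duration)=119, ROUND(AVG(duration), 2)=199
  metal: ids {7} → MAX(duration)=288, MIN(duration)=288, ROUND(AVG(duration), 2)=288
  rock: ids {5, 11, 20, 24, 25, 32} → MAX(duration)=418, MIN(duration)=95, ROUND(AVG(duration), 2)=234.33

folk | 264 | 119 | 199 ; rock | 418 | 95 | 234.33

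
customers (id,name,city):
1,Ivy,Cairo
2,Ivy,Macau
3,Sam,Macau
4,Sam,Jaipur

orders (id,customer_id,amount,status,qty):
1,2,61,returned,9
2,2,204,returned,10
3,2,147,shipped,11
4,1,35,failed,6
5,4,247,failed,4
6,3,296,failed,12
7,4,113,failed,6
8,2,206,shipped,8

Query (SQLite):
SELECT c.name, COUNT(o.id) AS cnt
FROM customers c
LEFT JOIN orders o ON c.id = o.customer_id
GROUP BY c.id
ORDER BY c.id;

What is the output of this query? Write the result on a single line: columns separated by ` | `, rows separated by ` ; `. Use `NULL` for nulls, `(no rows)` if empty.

Ivy | 1 ; Ivy | 4 ; Sam | 1 ; Sam | 2

LEFT JOIN keeps every customers row; unmatched ones get NULL for orders columns.
Group by customers.id and compute COUNT(o.id). COUNT(col) of an all-NULL group is 0.
  1: ids {4} → COUNT(o.id)=1
  2: ids {1, 2, 3, 8} → COUNT(o.id)=4
  3: ids {6} → COUNT(o.id)=1
  4: ids {5, 7} → COUNT(o.id)=2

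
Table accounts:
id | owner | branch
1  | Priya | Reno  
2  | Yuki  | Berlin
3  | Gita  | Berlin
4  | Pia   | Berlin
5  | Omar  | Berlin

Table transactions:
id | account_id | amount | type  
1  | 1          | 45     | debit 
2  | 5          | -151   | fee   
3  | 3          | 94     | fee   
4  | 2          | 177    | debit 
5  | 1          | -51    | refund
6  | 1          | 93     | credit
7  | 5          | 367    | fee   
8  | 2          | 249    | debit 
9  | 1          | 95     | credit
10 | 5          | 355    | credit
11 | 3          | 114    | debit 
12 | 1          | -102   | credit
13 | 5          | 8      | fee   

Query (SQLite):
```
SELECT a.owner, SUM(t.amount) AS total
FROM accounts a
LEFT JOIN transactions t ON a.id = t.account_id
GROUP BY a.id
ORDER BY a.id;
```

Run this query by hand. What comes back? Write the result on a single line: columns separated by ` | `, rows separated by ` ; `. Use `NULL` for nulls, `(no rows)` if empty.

Priya | 80 ; Yuki | 426 ; Gita | 208 ; Pia | NULL ; Omar | 579

LEFT JOIN keeps every accounts row; unmatched ones get NULL for transactions columns.
Group by accounts.id and compute SUM(t.amount). SUM over an all-NULL group is NULL.
  1: ids {1, 5, 6, 9, 12} → SUM(t.amount)=80
  2: ids {4, 8} → SUM(t.amount)=426
  3: ids {3, 11} → SUM(t.amount)=208
  4: ids {—} → SUM(t.amount)=NULL
  5: ids {2, 7, 10, 13} → SUM(t.amount)=579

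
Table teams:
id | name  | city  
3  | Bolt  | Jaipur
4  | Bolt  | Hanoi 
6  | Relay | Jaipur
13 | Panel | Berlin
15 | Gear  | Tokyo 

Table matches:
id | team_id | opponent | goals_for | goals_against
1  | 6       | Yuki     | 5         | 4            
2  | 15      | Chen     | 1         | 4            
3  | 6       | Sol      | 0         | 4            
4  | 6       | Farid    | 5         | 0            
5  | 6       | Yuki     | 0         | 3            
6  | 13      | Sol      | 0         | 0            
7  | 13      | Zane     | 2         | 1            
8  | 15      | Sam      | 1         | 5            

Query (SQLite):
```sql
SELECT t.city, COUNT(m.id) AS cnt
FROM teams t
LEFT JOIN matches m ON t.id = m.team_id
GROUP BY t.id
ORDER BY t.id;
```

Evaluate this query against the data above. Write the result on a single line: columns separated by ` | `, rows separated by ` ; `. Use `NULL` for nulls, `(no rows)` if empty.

LEFT JOIN keeps every teams row; unmatched ones get NULL for matches columns.
Group by teams.id and compute COUNT(m.id). COUNT(col) of an all-NULL group is 0.
  3: ids {—} → COUNT(m.id)=0
  4: ids {—} → COUNT(m.id)=0
  6: ids {1, 3, 4, 5} → COUNT(m.id)=4
  13: ids {6, 7} → COUNT(m.id)=2
  15: ids {2, 8} → COUNT(m.id)=2

Jaipur | 0 ; Hanoi | 0 ; Jaipur | 4 ; Berlin | 2 ; Tokyo | 2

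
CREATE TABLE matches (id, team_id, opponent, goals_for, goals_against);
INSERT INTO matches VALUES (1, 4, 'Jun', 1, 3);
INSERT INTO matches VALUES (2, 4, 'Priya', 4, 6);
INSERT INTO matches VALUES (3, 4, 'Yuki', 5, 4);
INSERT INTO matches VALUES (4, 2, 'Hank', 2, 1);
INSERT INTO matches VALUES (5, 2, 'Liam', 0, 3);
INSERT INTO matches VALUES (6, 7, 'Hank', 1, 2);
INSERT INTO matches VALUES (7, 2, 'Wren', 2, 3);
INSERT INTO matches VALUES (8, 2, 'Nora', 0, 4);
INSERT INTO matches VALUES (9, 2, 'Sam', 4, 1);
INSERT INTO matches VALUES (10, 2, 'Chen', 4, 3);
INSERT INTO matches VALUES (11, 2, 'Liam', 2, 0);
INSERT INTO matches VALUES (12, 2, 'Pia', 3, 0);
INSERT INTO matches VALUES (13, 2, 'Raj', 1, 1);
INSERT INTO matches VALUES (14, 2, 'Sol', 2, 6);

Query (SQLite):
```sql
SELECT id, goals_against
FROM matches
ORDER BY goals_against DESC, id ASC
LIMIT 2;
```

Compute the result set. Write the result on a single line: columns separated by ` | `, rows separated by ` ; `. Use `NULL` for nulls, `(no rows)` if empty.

Sort by goals_against desc, tiebreak id asc: (6, id=2), (6, id=14), (4, id=3), (4, id=8), (3, id=1) …. Take first 2.

2 | 6 ; 14 | 6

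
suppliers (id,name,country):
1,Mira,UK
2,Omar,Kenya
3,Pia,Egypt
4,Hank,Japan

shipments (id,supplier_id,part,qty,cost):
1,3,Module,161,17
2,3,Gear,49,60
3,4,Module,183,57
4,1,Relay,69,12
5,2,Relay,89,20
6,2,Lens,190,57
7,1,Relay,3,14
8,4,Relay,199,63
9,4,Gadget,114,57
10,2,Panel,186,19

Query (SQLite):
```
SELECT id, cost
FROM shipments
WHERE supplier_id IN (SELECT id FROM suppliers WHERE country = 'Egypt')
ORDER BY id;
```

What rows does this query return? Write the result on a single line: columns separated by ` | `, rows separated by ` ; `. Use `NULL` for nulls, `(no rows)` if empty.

Inner query: suppliers.id where country = 'Egypt'.
Outer: keep shipments rows whose supplier_id is in that set.
Inner query → {3}

1 | 17 ; 2 | 60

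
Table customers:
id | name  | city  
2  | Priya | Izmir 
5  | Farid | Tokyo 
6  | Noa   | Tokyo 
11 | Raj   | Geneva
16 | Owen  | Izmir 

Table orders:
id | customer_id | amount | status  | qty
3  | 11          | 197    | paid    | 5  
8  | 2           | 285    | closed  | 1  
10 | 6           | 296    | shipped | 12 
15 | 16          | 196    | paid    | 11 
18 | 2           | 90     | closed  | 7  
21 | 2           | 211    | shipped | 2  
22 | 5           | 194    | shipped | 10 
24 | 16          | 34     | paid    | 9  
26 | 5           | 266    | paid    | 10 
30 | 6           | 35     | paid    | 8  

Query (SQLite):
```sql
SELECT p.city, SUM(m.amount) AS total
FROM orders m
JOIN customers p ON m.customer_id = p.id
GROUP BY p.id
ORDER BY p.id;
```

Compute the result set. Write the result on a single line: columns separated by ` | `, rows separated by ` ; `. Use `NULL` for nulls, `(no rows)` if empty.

Izmir | 586 ; Tokyo | 460 ; Tokyo | 331 ; Geneva | 197 ; Izmir | 230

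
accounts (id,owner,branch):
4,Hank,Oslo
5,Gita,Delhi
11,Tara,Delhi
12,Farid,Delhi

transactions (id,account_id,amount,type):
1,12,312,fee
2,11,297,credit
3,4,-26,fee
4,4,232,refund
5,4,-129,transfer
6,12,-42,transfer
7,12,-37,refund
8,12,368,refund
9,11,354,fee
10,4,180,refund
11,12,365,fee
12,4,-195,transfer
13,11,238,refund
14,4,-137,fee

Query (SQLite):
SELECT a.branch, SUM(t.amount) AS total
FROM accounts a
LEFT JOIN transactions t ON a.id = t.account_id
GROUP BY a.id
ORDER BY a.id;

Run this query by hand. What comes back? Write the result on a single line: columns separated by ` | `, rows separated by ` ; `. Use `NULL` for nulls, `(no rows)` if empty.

Oslo | -75 ; Delhi | NULL ; Delhi | 889 ; Delhi | 966

LEFT JOIN keeps every accounts row; unmatched ones get NULL for transactions columns.
Group by accounts.id and compute SUM(t.amount). SUM over an all-NULL group is NULL.
  4: ids {3, 4, 5, 10, 12, 14} → SUM(t.amount)=-75
  5: ids {—} → SUM(t.amount)=NULL
  11: ids {2, 9, 13} → SUM(t.amount)=889
  12: ids {1, 6, 7, 8, 11} → SUM(t.amount)=966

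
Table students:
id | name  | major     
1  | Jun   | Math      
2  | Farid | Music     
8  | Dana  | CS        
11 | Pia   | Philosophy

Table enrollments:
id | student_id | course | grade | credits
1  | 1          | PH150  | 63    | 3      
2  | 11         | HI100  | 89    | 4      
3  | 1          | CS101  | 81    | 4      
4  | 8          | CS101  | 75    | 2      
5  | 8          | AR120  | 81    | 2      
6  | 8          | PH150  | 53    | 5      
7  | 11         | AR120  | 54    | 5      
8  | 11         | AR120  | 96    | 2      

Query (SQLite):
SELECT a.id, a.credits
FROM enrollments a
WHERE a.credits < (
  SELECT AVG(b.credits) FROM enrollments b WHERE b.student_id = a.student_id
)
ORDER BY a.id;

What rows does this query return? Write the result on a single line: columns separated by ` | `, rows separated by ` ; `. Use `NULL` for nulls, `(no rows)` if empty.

For each enrollments row a, compute AVG(credits) over rows sharing a.student_id.
Keep row a if a.credits < that per-group AVG.
  student_id=1: AVG(credits) = 3.5
  student_id=8: AVG(credits) = 3.0
  student_id=11: AVG(credits) = 3.666667

1 | 3 ; 4 | 2 ; 5 | 2 ; 8 | 2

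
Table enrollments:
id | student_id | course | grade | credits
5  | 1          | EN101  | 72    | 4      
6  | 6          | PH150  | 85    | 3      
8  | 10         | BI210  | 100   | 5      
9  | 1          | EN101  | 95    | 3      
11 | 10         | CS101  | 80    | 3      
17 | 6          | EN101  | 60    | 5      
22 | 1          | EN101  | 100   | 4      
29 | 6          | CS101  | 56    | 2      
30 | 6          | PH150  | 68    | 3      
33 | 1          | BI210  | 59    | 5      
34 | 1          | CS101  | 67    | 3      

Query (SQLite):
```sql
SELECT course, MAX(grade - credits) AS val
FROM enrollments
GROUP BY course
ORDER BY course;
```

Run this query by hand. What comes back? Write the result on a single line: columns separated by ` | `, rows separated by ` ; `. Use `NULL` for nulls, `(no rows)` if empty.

BI210 | 95 ; CS101 | 77 ; EN101 | 96 ; PH150 | 82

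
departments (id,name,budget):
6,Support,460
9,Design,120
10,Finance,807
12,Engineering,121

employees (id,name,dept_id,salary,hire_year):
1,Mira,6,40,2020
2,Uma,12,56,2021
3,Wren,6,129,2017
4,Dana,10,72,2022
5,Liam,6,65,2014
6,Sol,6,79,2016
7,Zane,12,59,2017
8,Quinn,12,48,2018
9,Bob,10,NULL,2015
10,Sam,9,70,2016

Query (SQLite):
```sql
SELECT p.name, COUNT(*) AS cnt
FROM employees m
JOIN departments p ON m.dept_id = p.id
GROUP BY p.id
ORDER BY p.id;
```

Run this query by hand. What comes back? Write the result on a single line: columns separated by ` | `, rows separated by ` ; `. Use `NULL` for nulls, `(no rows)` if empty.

Join each employees row to its departments via dept_id.
Group joined rows by departments.id; compute COUNT(*) per group.
  6: ids {1, 3, 5, 6} → COUNT(*)=4
  9: ids {10} → COUNT(*)=1
  10: ids {4, 9} → COUNT(*)=2
  12: ids {2, 7, 8} → COUNT(*)=3

Support | 4 ; Design | 1 ; Finance | 2 ; Engineering | 3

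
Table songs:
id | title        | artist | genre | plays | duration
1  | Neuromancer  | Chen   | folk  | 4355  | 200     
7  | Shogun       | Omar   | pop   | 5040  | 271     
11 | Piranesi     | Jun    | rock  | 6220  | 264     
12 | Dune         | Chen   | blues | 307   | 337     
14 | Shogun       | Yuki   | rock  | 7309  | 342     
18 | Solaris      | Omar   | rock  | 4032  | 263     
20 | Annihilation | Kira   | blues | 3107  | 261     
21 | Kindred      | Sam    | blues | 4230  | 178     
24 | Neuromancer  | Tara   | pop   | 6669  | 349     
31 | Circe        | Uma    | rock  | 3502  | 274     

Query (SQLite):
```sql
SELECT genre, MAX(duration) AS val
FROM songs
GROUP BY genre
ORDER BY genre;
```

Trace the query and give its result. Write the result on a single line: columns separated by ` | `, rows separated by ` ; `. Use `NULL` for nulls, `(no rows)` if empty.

Partition songs by genre; compute MAX(duration) within each group.
  blues: ids {12, 20, 21} → MAX(duration)=337
  folk: ids {1} → MAX(duration)=200
  pop: ids {7, 24} → MAX(duration)=349
  rock: ids {11, 14, 18, 31} → MAX(duration)=342

blues | 337 ; folk | 200 ; pop | 349 ; rock | 342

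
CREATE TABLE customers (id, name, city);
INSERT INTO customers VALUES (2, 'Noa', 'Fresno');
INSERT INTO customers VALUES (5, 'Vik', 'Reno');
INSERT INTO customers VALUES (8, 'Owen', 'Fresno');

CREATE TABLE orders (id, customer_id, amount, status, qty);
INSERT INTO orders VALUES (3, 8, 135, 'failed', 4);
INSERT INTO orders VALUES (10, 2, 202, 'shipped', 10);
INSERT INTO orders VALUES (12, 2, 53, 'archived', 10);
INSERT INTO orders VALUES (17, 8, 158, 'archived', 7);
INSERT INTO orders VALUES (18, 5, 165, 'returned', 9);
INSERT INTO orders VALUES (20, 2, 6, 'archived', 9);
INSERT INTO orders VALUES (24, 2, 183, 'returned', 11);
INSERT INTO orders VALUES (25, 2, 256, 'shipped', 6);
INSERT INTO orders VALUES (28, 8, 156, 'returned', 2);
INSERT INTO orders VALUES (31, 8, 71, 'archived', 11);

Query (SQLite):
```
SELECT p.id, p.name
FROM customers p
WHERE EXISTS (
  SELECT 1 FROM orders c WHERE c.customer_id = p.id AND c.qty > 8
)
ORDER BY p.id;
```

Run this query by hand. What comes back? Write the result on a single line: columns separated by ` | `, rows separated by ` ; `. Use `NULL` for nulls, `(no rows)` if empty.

2 | Noa ; 5 | Vik ; 8 | Owen

For each customers row, check whether any orders with matching customer_id has qty > 8.
Keep rows where that is true.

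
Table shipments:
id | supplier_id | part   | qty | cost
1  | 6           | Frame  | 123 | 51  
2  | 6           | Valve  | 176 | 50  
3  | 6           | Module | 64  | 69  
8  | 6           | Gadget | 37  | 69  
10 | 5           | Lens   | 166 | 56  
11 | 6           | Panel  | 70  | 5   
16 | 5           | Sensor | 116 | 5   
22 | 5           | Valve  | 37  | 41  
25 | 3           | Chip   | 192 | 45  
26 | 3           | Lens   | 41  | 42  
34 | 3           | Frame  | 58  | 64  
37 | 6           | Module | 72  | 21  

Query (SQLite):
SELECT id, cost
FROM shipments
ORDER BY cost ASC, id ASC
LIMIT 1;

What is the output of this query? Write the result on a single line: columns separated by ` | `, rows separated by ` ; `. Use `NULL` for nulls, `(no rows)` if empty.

11 | 5

Sort by cost asc, tiebreak id asc: (5, id=11), (5, id=16), (21, id=37), (41, id=22) …. Take first 1.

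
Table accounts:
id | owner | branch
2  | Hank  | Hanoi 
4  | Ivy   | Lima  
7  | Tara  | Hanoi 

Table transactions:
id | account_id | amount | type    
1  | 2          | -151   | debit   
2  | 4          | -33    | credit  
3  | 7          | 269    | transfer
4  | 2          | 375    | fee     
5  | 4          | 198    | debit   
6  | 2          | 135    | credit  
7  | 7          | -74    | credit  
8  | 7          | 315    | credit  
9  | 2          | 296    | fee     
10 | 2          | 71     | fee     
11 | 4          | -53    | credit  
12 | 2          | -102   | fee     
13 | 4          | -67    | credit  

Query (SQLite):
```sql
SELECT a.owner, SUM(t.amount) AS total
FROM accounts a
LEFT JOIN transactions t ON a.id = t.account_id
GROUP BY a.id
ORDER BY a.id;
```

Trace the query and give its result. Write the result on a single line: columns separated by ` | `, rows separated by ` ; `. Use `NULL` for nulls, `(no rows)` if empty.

LEFT JOIN keeps every accounts row; unmatched ones get NULL for transactions columns.
Group by accounts.id and compute SUM(t.amount). SUM over an all-NULL group is NULL.
  2: ids {1, 4, 6, 9, 10, 12} → SUM(t.amount)=624
  4: ids {2, 5, 11, 13} → SUM(t.amount)=45
  7: ids {3, 7, 8} → SUM(t.amount)=510

Hank | 624 ; Ivy | 45 ; Tara | 510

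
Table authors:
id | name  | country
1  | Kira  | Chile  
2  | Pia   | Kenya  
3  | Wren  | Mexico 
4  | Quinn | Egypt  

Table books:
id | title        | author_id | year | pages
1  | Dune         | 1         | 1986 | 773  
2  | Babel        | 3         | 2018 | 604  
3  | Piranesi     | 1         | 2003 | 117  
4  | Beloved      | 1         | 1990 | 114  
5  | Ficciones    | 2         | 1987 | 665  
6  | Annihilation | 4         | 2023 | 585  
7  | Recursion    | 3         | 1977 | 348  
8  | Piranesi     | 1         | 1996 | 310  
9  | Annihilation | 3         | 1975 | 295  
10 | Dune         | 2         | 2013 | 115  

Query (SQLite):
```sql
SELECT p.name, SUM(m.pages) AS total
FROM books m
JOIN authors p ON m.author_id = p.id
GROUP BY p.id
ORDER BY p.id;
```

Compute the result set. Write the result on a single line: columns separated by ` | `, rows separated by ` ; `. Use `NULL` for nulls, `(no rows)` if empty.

Kira | 1314 ; Pia | 780 ; Wren | 1247 ; Quinn | 585

Join each books row to its authors via author_id.
Group joined rows by authors.id; compute SUM(m.pages) per group.
  1: ids {1, 3, 4, 8} → SUM(m.pages)=1314
  2: ids {5, 10} → SUM(m.pages)=780
  3: ids {2, 7, 9} → SUM(m.pages)=1247
  4: ids {6} → SUM(m.pages)=585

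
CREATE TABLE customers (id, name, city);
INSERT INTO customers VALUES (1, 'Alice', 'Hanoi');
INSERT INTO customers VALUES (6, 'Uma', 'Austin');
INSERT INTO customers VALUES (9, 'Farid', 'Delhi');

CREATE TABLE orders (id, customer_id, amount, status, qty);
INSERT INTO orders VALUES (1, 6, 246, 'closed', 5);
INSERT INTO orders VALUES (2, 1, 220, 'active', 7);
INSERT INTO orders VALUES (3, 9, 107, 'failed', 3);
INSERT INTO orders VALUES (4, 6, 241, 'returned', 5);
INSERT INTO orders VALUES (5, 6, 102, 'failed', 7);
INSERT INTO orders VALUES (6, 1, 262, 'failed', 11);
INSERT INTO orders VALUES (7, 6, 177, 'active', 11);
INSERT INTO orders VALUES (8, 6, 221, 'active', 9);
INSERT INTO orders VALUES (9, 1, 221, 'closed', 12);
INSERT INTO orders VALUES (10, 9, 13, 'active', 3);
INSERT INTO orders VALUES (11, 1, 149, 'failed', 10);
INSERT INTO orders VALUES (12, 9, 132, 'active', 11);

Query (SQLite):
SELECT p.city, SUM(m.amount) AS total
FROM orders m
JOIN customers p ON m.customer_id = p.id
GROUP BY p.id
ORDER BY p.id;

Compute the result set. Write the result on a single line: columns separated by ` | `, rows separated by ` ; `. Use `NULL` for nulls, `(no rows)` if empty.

Join each orders row to its customers via customer_id.
Group joined rows by customers.id; compute SUM(m.amount) per group.
  1: ids {2, 6, 9, 11} → SUM(m.amount)=852
  6: ids {1, 4, 5, 7, 8} → SUM(m.amount)=987
  9: ids {3, 10, 12} → SUM(m.amount)=252

Hanoi | 852 ; Austin | 987 ; Delhi | 252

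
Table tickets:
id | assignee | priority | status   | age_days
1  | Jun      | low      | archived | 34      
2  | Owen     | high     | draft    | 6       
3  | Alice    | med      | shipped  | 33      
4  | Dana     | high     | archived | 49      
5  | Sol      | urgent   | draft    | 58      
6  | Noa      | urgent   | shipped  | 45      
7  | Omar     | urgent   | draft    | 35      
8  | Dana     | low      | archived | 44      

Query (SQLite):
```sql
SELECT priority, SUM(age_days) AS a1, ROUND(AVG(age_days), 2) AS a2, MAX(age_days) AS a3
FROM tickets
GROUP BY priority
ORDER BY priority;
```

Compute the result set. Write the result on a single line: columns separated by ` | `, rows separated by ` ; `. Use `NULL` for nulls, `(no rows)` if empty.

Group tickets by priority.
Per group compute: SUM(age_days), ROUND(AVG(age_days), 2), MAX(age_days).
  high: ids {2, 4} → SUM(age_days)=55, ROUND(AVG(age_days), 2)=27.5, MAX(age_days)=49
  low: ids {1, 8} → SUM(age_days)=78, ROUND(AVG(age_days), 2)=39, MAX(age_days)=44
  med: ids {3} → SUM(age_days)=33, ROUND(AVG(age_days), 2)=33, MAX(age_days)=33
  urgent: ids {5, 6, 7} → SUM(age_days)=138, ROUND(AVG(age_days), 2)=46, MAX(age_days)=58

high | 55 | 27.5 | 49 ; low | 78 | 39 | 44 ; med | 33 | 33 | 33 ; urgent | 138 | 46 | 58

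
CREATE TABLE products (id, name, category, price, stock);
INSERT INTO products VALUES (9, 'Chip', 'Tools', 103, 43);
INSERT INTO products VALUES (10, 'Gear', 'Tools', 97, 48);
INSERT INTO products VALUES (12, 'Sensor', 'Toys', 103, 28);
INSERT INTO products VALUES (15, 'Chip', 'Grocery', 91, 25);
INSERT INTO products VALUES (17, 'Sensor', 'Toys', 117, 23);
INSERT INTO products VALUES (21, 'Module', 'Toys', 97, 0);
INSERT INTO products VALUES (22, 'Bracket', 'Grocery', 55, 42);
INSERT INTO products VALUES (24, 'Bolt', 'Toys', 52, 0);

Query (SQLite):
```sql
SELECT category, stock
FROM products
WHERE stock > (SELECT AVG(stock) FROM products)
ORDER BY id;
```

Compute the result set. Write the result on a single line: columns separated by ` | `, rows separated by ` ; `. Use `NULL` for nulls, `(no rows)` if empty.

Tools | 43 ; Tools | 48 ; Toys | 28 ; Grocery | 42

Scalar subquery: AVG(stock) over all products rows = 26.125.
Keep rows where stock > that value.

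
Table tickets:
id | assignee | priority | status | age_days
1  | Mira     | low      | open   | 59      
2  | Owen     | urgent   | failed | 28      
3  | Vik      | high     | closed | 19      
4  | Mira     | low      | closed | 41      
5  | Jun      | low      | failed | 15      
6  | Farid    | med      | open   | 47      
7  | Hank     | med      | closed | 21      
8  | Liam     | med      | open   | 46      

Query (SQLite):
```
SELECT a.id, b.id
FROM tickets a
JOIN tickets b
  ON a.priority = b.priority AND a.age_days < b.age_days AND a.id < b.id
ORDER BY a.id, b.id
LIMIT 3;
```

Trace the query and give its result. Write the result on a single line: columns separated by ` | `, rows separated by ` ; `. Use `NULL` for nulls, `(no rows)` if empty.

Pairs (a,b) with same priority, a.age_days < b.age_days, a.id < b.id.
priority groups: high:{3} low:{1,4,5} med:{6,7,8} urgent:{2}
Ordered by (a.id, b.id); first 3.

7 | 8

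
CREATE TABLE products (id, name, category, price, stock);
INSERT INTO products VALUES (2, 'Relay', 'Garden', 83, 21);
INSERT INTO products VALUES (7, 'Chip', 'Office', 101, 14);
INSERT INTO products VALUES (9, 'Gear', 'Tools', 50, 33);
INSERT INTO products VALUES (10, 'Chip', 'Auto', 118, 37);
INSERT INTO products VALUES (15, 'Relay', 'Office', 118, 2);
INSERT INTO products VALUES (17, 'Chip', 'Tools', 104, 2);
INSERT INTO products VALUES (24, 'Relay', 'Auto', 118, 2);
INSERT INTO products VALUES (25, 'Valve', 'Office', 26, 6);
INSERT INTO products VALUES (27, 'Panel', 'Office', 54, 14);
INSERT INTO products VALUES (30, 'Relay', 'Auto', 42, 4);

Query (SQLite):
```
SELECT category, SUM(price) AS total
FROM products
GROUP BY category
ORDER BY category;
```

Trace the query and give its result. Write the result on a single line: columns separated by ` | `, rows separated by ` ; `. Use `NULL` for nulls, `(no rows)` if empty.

Partition products by category; compute SUM(price) within each group.
  Auto: ids {10, 24, 30} → SUM(price)=278
  Garden: ids {2} → SUM(price)=83
  Office: ids {7, 15, 25, 27} → SUM(price)=299
  Tools: ids {9, 17} → SUM(price)=154

Auto | 278 ; Garden | 83 ; Office | 299 ; Tools | 154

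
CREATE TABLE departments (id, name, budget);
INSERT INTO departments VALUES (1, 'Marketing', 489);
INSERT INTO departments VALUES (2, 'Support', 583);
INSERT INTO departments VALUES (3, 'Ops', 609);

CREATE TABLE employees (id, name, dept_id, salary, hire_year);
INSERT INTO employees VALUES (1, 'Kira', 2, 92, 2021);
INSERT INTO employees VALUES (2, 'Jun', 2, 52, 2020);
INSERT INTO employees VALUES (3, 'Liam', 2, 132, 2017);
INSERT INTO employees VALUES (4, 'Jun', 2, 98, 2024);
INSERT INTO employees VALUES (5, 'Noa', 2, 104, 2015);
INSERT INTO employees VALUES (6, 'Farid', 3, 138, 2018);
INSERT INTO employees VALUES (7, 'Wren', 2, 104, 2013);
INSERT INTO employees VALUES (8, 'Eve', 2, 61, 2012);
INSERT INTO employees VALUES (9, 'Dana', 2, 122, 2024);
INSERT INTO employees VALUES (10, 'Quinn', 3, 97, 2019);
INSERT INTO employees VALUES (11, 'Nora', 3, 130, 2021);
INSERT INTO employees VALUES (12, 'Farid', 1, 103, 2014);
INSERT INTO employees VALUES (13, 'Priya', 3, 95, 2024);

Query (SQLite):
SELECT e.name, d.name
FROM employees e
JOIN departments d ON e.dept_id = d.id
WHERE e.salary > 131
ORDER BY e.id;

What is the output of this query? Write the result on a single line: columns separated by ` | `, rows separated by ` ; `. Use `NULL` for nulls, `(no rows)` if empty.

Each employees row matches the departments row where dept_id = departments.id.
Then keep rows with e.salary > 131.

Liam | Support ; Farid | Ops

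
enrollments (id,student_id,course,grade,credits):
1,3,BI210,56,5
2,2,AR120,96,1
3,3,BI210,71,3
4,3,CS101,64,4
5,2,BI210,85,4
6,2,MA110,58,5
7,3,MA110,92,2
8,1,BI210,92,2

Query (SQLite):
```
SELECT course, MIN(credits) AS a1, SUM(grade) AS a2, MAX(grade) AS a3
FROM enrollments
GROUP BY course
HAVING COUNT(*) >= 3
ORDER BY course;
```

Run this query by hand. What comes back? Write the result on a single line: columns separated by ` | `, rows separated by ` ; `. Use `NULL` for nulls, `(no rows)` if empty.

Group enrollments by course.
Per group compute: MIN(credits), SUM(grade), MAX(grade).
HAVING: drop groups with fewer than 3 rows.
  AR120: ids {2} → MIN(credits)=1, SUM(grade)=96, MAX(grade)=96
  BI210: ids {1, 3, 5, 8} → MIN(credits)=2, SUM(grade)=304, MAX(grade)=92
  CS101: ids {4} → MIN(credits)=4, SUM(grade)=64, MAX(grade)=64
  MA110: ids {6, 7} → MIN(credits)=2, SUM(grade)=150, MAX(grade)=92

BI210 | 2 | 304 | 92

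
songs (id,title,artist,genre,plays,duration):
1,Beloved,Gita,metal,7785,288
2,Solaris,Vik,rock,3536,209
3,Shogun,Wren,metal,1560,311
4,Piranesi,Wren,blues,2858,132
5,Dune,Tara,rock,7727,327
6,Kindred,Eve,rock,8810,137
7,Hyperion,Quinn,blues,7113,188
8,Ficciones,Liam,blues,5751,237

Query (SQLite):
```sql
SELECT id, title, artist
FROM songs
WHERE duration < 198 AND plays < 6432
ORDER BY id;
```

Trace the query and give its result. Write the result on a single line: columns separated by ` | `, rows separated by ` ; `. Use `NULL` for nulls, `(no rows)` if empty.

4 | Piranesi | Wren

duration < 198: ids {4, 6, 7}
plays < 6432: ids {2, 3, 4, 8}
Combine with AND.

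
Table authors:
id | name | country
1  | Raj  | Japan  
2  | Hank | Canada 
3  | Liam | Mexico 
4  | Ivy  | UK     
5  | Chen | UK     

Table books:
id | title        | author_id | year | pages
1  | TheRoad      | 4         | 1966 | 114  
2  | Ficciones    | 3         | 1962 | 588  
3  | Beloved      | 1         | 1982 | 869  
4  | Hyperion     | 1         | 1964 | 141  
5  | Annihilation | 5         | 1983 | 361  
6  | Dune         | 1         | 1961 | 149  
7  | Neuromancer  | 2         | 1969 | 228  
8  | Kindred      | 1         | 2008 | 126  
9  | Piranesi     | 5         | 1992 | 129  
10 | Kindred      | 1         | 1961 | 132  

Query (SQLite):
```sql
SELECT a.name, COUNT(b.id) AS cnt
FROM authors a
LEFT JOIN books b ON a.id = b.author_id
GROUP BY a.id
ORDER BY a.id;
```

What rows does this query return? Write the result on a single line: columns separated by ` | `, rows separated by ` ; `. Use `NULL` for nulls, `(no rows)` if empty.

LEFT JOIN keeps every authors row; unmatched ones get NULL for books columns.
Group by authors.id and compute COUNT(b.id). COUNT(col) of an all-NULL group is 0.
  1: ids {3, 4, 6, 8, 10} → COUNT(b.id)=5
  2: ids {7} → COUNT(b.id)=1
  3: ids {2} → COUNT(b.id)=1
  4: ids {1} → COUNT(b.id)=1
  5: ids {5, 9} → COUNT(b.id)=2

Raj | 5 ; Hank | 1 ; Liam | 1 ; Ivy | 1 ; Chen | 2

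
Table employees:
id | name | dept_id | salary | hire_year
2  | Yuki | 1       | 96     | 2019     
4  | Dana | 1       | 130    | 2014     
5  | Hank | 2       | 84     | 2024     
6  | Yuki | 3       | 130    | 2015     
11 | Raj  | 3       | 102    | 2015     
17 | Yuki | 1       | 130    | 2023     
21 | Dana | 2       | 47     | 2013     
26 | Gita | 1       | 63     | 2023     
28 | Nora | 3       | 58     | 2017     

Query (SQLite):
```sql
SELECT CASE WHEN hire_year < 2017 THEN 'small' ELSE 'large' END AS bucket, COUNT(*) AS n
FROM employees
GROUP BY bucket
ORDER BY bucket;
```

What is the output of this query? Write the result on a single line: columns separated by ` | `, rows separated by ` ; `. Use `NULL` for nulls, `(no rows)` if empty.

large | 5 ; small | 4

Bucket rows by hire_year < 2017 → 'small' else 'large'; count each bucket.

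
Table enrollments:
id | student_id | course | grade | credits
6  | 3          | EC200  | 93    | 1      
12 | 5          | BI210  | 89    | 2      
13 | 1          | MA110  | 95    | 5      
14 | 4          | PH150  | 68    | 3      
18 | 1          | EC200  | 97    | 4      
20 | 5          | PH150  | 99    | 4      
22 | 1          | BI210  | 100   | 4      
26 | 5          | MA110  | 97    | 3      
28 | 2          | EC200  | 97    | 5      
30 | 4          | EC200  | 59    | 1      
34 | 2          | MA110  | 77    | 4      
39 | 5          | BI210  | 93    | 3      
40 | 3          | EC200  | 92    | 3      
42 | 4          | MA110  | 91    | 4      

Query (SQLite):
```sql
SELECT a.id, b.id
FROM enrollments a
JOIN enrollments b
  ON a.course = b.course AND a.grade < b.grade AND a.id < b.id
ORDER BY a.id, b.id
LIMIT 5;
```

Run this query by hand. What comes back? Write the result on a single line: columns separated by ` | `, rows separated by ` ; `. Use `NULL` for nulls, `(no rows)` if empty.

6 | 18 ; 6 | 28 ; 12 | 22 ; 12 | 39 ; 13 | 26

Pairs (a,b) with same course, a.grade < b.grade, a.id < b.id.
course groups: BI210:{12,22,39} EC200:{6,18,28,30,40} MA110:{13,26,34,42} PH150:{14,20}
Ordered by (a.id, b.id); first 5.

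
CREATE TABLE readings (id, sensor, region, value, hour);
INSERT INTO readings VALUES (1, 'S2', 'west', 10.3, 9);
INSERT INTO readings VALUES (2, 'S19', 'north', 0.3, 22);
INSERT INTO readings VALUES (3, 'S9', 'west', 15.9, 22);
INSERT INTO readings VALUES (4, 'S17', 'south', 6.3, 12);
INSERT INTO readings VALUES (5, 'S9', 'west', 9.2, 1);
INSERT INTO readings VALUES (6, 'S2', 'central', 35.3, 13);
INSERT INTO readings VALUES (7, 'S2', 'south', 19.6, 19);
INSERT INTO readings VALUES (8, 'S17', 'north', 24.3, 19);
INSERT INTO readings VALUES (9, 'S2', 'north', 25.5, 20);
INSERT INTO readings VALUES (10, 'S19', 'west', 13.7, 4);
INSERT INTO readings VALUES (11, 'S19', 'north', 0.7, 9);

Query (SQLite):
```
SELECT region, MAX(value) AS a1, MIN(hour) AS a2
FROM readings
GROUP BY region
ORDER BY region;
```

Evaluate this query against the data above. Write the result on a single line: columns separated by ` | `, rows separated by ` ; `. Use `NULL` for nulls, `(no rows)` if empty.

central | 35.3 | 13 ; north | 25.5 | 9 ; south | 19.6 | 12 ; west | 15.9 | 1

Group readings by region.
Per group compute: MAX(value), MIN(hour).
  central: ids {6} → MAX(value)=35.3, MIN(hour)=13
  north: ids {2, 8, 9, 11} → MAX(value)=25.5, MIN(hour)=9
  south: ids {4, 7} → MAX(value)=19.6, MIN(hour)=12
  west: ids {1, 3, 5, 10} → MAX(value)=15.9, MIN(hour)=1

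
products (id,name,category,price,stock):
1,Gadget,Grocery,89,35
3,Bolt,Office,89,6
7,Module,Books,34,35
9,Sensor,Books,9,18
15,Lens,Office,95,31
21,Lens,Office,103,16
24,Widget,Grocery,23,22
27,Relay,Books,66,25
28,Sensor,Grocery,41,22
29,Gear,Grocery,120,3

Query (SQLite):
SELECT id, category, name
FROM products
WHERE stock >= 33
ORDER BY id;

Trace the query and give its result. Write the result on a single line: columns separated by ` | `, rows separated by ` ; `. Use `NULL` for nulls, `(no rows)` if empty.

stock >= 33: ids {1, 7}

1 | Grocery | Gadget ; 7 | Books | Module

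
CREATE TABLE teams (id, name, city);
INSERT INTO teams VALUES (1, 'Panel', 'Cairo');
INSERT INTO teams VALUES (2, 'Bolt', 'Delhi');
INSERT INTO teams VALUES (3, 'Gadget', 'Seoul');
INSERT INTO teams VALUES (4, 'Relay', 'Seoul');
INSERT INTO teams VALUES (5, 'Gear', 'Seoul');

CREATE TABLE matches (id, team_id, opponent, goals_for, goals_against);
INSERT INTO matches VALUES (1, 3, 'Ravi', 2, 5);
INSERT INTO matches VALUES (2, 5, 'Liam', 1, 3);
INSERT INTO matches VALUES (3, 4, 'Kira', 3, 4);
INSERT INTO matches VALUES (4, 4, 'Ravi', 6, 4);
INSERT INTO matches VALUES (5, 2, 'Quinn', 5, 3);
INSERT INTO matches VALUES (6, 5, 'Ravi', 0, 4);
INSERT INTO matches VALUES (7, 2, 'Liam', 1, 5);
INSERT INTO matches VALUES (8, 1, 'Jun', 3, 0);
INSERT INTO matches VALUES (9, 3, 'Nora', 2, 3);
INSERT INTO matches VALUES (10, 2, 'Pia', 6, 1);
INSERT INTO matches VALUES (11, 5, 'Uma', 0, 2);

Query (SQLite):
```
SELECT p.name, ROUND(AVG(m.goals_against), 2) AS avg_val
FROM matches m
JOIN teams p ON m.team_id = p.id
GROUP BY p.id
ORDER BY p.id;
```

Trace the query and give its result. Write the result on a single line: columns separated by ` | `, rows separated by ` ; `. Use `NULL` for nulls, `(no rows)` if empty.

Join each matches row to its teams via team_id.
Group joined rows by teams.id; compute ROUND(AVG(m.goals_against), 2) per group.
  1: ids {8} → ROUND(AVG(m.goals_against), 2)=0
  2: ids {5, 7, 10} → ROUND(AVG(m.goals_against), 2)=3
  3: ids {1, 9} → ROUND(AVG(m.goals_against), 2)=4
  4: ids {3, 4} → ROUND(AVG(m.goals_against), 2)=4
  5: ids {2, 6, 11} → ROUND(AVG(m.goals_against), 2)=3

Panel | 0 ; Bolt | 3 ; Gadget | 4 ; Relay | 4 ; Gear | 3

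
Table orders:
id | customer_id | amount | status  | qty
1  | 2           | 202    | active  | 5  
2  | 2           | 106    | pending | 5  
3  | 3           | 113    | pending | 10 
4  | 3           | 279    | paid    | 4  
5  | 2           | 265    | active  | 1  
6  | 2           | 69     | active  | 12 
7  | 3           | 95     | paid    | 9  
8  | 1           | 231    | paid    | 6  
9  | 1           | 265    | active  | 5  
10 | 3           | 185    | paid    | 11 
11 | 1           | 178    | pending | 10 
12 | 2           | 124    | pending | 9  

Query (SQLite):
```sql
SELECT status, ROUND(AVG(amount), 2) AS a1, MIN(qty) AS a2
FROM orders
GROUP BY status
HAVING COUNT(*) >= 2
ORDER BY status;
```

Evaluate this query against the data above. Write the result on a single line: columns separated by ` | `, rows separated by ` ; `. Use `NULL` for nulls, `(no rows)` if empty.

Group orders by status.
Per group compute: ROUND(AVG(amount), 2), MIN(qty).
HAVING: drop groups with fewer than 2 rows.
  active: ids {1, 5, 6, 9} → ROUND(AVG(amount), 2)=200.25, MIN(qty)=1
  paid: ids {4, 7, 8, 10} → ROUND(AVG(amount), 2)=197.5, MIN(qty)=4
  pending: ids {2, 3, 11, 12} → ROUND(AVG(amount), 2)=130.25, MIN(qty)=5

active | 200.25 | 1 ; paid | 197.5 | 4 ; pending | 130.25 | 5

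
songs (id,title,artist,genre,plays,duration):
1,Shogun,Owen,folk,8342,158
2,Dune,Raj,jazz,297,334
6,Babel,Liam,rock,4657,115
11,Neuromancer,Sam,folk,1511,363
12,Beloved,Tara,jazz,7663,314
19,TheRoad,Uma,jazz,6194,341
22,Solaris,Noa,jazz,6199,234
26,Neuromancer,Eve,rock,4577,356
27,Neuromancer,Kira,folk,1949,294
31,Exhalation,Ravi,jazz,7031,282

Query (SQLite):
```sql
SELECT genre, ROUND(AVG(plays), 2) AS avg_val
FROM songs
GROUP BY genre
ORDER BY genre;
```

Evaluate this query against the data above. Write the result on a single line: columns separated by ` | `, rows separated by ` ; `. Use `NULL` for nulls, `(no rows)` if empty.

folk | 3934 ; jazz | 5476.8 ; rock | 4617

Partition songs by genre; compute ROUND(AVG(plays), 2) within each group.
  folk: ids {1, 11, 27} → ROUND(AVG(plays), 2)=3934
  jazz: ids {2, 12, 19, 22, 31} → ROUND(AVG(plays), 2)=5476.8
  rock: ids {6, 26} → ROUND(AVG(plays), 2)=4617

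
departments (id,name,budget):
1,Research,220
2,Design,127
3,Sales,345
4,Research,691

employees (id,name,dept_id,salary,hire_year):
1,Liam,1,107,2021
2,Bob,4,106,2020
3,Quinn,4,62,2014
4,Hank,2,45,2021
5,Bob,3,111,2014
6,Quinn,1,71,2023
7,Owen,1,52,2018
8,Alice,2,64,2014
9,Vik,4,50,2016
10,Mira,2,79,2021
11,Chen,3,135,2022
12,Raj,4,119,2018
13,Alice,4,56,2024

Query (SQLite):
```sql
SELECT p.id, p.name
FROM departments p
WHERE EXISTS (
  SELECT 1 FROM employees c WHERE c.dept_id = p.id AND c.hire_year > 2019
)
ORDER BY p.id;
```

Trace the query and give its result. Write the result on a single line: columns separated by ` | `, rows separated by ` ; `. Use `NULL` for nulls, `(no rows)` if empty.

1 | Research ; 2 | Design ; 3 | Sales ; 4 | Research

For each departments row, check whether any employees with matching dept_id has hire_year > 2019.
Keep rows where that is true.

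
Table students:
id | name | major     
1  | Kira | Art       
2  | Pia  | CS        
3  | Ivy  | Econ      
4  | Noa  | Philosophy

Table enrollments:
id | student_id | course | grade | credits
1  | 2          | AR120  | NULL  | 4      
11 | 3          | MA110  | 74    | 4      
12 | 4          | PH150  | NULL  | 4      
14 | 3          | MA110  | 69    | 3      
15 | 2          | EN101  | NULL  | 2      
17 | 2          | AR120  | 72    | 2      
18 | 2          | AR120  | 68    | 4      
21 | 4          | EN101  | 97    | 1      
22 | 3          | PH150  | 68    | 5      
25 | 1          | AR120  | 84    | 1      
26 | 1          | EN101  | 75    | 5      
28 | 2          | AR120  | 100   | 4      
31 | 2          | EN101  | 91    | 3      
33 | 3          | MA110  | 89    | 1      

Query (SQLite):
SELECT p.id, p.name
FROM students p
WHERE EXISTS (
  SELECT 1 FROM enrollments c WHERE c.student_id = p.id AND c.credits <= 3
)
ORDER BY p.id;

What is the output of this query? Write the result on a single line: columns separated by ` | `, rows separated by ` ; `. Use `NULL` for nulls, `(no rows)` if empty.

1 | Kira ; 2 | Pia ; 3 | Ivy ; 4 | Noa

For each students row, check whether any enrollments with matching student_id has credits <= 3.
Keep rows where that is true.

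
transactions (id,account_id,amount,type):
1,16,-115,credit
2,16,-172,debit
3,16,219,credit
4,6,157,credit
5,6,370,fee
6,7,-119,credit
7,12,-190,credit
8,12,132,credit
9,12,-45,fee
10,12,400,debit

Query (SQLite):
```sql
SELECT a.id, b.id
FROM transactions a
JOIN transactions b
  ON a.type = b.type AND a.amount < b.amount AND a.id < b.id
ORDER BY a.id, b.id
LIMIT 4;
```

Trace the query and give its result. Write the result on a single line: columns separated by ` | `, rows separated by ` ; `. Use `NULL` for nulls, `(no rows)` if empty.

Pairs (a,b) with same type, a.amount < b.amount, a.id < b.id.
type groups: credit:{1,3,4,6,7,8} debit:{2,10} fee:{5,9}
Ordered by (a.id, b.id); first 4.

1 | 3 ; 1 | 4 ; 1 | 8 ; 2 | 10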